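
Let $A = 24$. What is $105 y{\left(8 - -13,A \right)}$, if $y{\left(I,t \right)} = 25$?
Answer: $2625$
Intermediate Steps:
$105 y{\left(8 - -13,A \right)} = 105 \cdot 25 = 2625$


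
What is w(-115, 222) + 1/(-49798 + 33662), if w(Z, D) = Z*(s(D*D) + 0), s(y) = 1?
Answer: -1855641/16136 ≈ -115.00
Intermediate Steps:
w(Z, D) = Z (w(Z, D) = Z*(1 + 0) = Z*1 = Z)
w(-115, 222) + 1/(-49798 + 33662) = -115 + 1/(-49798 + 33662) = -115 + 1/(-16136) = -115 - 1/16136 = -1855641/16136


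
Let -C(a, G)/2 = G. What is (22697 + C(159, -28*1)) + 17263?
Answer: 40016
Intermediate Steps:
C(a, G) = -2*G
(22697 + C(159, -28*1)) + 17263 = (22697 - (-56)) + 17263 = (22697 - 2*(-28)) + 17263 = (22697 + 56) + 17263 = 22753 + 17263 = 40016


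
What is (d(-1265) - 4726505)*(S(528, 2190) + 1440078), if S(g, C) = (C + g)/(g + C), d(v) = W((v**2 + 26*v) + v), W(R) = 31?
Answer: -6806495951446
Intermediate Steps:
d(v) = 31
S(g, C) = 1 (S(g, C) = (C + g)/(C + g) = 1)
(d(-1265) - 4726505)*(S(528, 2190) + 1440078) = (31 - 4726505)*(1 + 1440078) = -4726474*1440079 = -6806495951446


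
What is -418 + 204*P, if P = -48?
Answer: -10210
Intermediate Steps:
-418 + 204*P = -418 + 204*(-48) = -418 - 9792 = -10210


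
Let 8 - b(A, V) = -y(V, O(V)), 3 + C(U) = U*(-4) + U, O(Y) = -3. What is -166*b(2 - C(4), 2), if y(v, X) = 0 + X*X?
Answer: -2822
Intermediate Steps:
y(v, X) = X² (y(v, X) = 0 + X² = X²)
C(U) = -3 - 3*U (C(U) = -3 + (U*(-4) + U) = -3 + (-4*U + U) = -3 - 3*U)
b(A, V) = 17 (b(A, V) = 8 - (-1)*(-3)² = 8 - (-1)*9 = 8 - 1*(-9) = 8 + 9 = 17)
-166*b(2 - C(4), 2) = -166*17 = -2822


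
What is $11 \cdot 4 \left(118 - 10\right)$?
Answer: $4752$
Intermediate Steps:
$11 \cdot 4 \left(118 - 10\right) = 44 \cdot 108 = 4752$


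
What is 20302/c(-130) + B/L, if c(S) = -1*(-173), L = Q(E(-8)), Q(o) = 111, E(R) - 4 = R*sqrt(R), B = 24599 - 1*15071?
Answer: 1300622/6401 ≈ 203.19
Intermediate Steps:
B = 9528 (B = 24599 - 15071 = 9528)
E(R) = 4 + R**(3/2) (E(R) = 4 + R*sqrt(R) = 4 + R**(3/2))
L = 111
c(S) = 173
20302/c(-130) + B/L = 20302/173 + 9528/111 = 20302*(1/173) + 9528*(1/111) = 20302/173 + 3176/37 = 1300622/6401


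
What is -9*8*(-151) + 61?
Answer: 10933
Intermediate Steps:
-9*8*(-151) + 61 = -72*(-151) + 61 = 10872 + 61 = 10933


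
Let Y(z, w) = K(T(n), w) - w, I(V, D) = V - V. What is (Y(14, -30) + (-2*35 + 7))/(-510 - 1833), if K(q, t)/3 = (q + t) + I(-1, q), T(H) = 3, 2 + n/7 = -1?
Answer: 38/781 ≈ 0.048656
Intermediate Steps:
n = -21 (n = -14 + 7*(-1) = -14 - 7 = -21)
I(V, D) = 0
K(q, t) = 3*q + 3*t (K(q, t) = 3*((q + t) + 0) = 3*(q + t) = 3*q + 3*t)
Y(z, w) = 9 + 2*w (Y(z, w) = (3*3 + 3*w) - w = (9 + 3*w) - w = 9 + 2*w)
(Y(14, -30) + (-2*35 + 7))/(-510 - 1833) = ((9 + 2*(-30)) + (-2*35 + 7))/(-510 - 1833) = ((9 - 60) + (-70 + 7))/(-2343) = (-51 - 63)*(-1/2343) = -114*(-1/2343) = 38/781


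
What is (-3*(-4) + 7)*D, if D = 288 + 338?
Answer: 11894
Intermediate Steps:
D = 626
(-3*(-4) + 7)*D = (-3*(-4) + 7)*626 = (12 + 7)*626 = 19*626 = 11894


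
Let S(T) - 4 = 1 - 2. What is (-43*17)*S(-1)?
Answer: -2193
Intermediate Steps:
S(T) = 3 (S(T) = 4 + (1 - 2) = 4 - 1 = 3)
(-43*17)*S(-1) = -43*17*3 = -731*3 = -2193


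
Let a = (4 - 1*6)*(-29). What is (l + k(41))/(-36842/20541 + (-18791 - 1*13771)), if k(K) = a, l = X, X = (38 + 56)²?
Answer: -91345827/334446442 ≈ -0.27313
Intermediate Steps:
X = 8836 (X = 94² = 8836)
a = 58 (a = (4 - 6)*(-29) = -2*(-29) = 58)
l = 8836
k(K) = 58
(l + k(41))/(-36842/20541 + (-18791 - 1*13771)) = (8836 + 58)/(-36842/20541 + (-18791 - 1*13771)) = 8894/(-36842*1/20541 + (-18791 - 13771)) = 8894/(-36842/20541 - 32562) = 8894/(-668892884/20541) = 8894*(-20541/668892884) = -91345827/334446442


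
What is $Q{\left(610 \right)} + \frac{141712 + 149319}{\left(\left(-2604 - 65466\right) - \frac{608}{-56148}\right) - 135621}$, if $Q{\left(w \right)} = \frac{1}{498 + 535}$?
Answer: $- \frac{4217154607436}{2953564358695} \approx -1.4278$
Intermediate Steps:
$Q{\left(w \right)} = \frac{1}{1033}$
$Q{\left(610 \right)} + \frac{141712 + 149319}{\left(\left(-2604 - 65466\right) - \frac{608}{-56148}\right) - 135621} = \frac{1}{1033} + \frac{141712 + 149319}{\left(\left(-2604 - 65466\right) - \frac{608}{-56148}\right) - 135621} = \frac{1}{1033} + \frac{291031}{\left(-68070 - - \frac{152}{14037}\right) - 135621} = \frac{1}{1033} + \frac{291031}{\left(-68070 + \frac{152}{14037}\right) - 135621} = \frac{1}{1033} + \frac{291031}{- \frac{955498438}{14037} - 135621} = \frac{1}{1033} + \frac{291031}{- \frac{2859210415}{14037}} = \frac{1}{1033} + 291031 \left(- \frac{14037}{2859210415}\right) = \frac{1}{1033} - \frac{4085202147}{2859210415} = - \frac{4217154607436}{2953564358695}$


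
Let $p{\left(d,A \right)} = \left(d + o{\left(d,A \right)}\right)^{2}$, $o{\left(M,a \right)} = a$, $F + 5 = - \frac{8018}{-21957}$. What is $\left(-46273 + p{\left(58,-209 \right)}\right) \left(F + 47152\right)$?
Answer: $- \frac{8099519789328}{7319} \approx -1.1066 \cdot 10^{9}$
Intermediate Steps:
$F = - \frac{101767}{21957}$ ($F = -5 - \frac{8018}{-21957} = -5 - - \frac{8018}{21957} = -5 + \frac{8018}{21957} = - \frac{101767}{21957} \approx -4.6348$)
$p{\left(d,A \right)} = \left(A + d\right)^{2}$ ($p{\left(d,A \right)} = \left(d + A\right)^{2} = \left(A + d\right)^{2}$)
$\left(-46273 + p{\left(58,-209 \right)}\right) \left(F + 47152\right) = \left(-46273 + \left(-209 + 58\right)^{2}\right) \left(- \frac{101767}{21957} + 47152\right) = \left(-46273 + \left(-151\right)^{2}\right) \frac{1035214697}{21957} = \left(-46273 + 22801\right) \frac{1035214697}{21957} = \left(-23472\right) \frac{1035214697}{21957} = - \frac{8099519789328}{7319}$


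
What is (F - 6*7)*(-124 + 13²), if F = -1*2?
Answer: -1980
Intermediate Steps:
F = -2
(F - 6*7)*(-124 + 13²) = (-2 - 6*7)*(-124 + 13²) = (-2 - 42)*(-124 + 169) = -44*45 = -1980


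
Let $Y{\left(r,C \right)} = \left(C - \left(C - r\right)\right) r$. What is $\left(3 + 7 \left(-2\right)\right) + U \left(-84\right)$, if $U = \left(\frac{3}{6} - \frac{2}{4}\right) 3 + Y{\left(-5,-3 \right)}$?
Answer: $-2111$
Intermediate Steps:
$Y{\left(r,C \right)} = r^{2}$ ($Y{\left(r,C \right)} = r r = r^{2}$)
$U = 25$ ($U = \left(\frac{3}{6} - \frac{2}{4}\right) 3 + \left(-5\right)^{2} = \left(3 \cdot \frac{1}{6} - \frac{1}{2}\right) 3 + 25 = \left(\frac{1}{2} - \frac{1}{2}\right) 3 + 25 = 0 \cdot 3 + 25 = 0 + 25 = 25$)
$\left(3 + 7 \left(-2\right)\right) + U \left(-84\right) = \left(3 + 7 \left(-2\right)\right) + 25 \left(-84\right) = \left(3 - 14\right) - 2100 = -11 - 2100 = -2111$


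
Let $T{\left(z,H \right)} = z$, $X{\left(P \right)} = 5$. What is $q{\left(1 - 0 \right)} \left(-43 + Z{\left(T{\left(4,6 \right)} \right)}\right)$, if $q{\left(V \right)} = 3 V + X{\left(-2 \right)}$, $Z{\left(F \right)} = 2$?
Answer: $-328$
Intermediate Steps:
$q{\left(V \right)} = 5 + 3 V$ ($q{\left(V \right)} = 3 V + 5 = 5 + 3 V$)
$q{\left(1 - 0 \right)} \left(-43 + Z{\left(T{\left(4,6 \right)} \right)}\right) = \left(5 + 3 \left(1 - 0\right)\right) \left(-43 + 2\right) = \left(5 + 3 \left(1 + 0\right)\right) \left(-41\right) = \left(5 + 3 \cdot 1\right) \left(-41\right) = \left(5 + 3\right) \left(-41\right) = 8 \left(-41\right) = -328$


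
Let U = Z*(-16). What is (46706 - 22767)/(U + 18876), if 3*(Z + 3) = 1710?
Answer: 23939/9804 ≈ 2.4418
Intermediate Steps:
Z = 567 (Z = -3 + (⅓)*1710 = -3 + 570 = 567)
U = -9072 (U = 567*(-16) = -9072)
(46706 - 22767)/(U + 18876) = (46706 - 22767)/(-9072 + 18876) = 23939/9804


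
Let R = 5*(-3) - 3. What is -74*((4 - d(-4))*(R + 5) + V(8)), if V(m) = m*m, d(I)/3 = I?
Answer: 10656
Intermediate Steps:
d(I) = 3*I
R = -18 (R = -15 - 3 = -18)
V(m) = m**2
-74*((4 - d(-4))*(R + 5) + V(8)) = -74*((4 - 3*(-4))*(-18 + 5) + 8**2) = -74*((4 - 1*(-12))*(-13) + 64) = -74*((4 + 12)*(-13) + 64) = -74*(16*(-13) + 64) = -74*(-208 + 64) = -74*(-144) = 10656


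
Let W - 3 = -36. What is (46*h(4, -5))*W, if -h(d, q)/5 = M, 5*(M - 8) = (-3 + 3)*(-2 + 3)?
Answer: 60720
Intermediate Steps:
W = -33 (W = 3 - 36 = -33)
M = 8 (M = 8 + ((-3 + 3)*(-2 + 3))/5 = 8 + (0*1)/5 = 8 + (⅕)*0 = 8 + 0 = 8)
h(d, q) = -40 (h(d, q) = -5*8 = -40)
(46*h(4, -5))*W = (46*(-40))*(-33) = -1840*(-33) = 60720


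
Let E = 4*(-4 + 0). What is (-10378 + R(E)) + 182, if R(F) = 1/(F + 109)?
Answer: -948227/93 ≈ -10196.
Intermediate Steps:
E = -16 (E = 4*(-4) = -16)
R(F) = 1/(109 + F)
(-10378 + R(E)) + 182 = (-10378 + 1/(109 - 16)) + 182 = (-10378 + 1/93) + 182 = -965153/93 + 182 = -948227/93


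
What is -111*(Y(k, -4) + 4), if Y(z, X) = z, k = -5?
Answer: 111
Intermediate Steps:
-111*(Y(k, -4) + 4) = -111*(-5 + 4) = -111*(-1) = 111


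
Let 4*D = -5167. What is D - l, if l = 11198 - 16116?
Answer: 14505/4 ≈ 3626.3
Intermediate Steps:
D = -5167/4 (D = (¼)*(-5167) = -5167/4 ≈ -1291.8)
l = -4918
D - l = -5167/4 - 1*(-4918) = -5167/4 + 4918 = 14505/4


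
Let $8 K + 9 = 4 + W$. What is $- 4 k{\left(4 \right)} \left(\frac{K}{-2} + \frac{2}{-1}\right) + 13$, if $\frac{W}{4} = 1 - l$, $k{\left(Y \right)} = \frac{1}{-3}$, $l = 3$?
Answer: $\frac{137}{12} \approx 11.417$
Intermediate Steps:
$k{\left(Y \right)} = - \frac{1}{3}$
$W = -8$ ($W = 4 \left(1 - 3\right) = 4 \left(-2\right) = -8$)
$K = - \frac{13}{8}$ ($K = - \frac{9}{8} + \frac{4 - 8}{8} = - \frac{9}{8} + \frac{1}{8} \left(-4\right) = - \frac{9}{8} - \frac{1}{2} = - \frac{13}{8} \approx -1.625$)
$- 4 k{\left(4 \right)} \left(\frac{K}{-2} + \frac{2}{-1}\right) + 13 = - 4 \left(- \frac{- \frac{13}{8 \left(-2\right)} + \frac{2}{-1}}{3}\right) + 13 = - 4 \left(- \frac{\left(- \frac{13}{8}\right) \left(- \frac{1}{2}\right) + 2 \left(-1\right)}{3}\right) + 13 = - 4 \left(- \frac{\frac{13}{16} - 2}{3}\right) + 13 = - 4 \left(\left(- \frac{1}{3}\right) \left(- \frac{19}{16}\right)\right) + 13 = \left(-4\right) \frac{19}{48} + 13 = - \frac{19}{12} + 13 = \frac{137}{12}$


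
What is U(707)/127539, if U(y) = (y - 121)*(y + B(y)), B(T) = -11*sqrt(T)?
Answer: 414302/127539 - 6446*sqrt(707)/127539 ≈ 1.9046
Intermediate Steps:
U(y) = (-121 + y)*(y - 11*sqrt(y)) (U(y) = (y - 121)*(y - 11*sqrt(y)) = (-121 + y)*(y - 11*sqrt(y)))
U(707)/127539 = (707**2 - 121*707 - 7777*sqrt(707) + 1331*sqrt(707))/127539 = (499849 - 85547 - 7777*sqrt(707) + 1331*sqrt(707))*(1/127539) = (414302 - 6446*sqrt(707))*(1/127539) = 414302/127539 - 6446*sqrt(707)/127539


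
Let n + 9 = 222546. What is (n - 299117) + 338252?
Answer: 261672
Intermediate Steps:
n = 222537 (n = -9 + 222546 = 222537)
(n - 299117) + 338252 = (222537 - 299117) + 338252 = -76580 + 338252 = 261672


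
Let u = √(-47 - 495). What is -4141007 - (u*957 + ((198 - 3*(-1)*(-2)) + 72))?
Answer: -4141271 - 957*I*√542 ≈ -4.1413e+6 - 22280.0*I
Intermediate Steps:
u = I*√542 (u = √(-542) = I*√542 ≈ 23.281*I)
-4141007 - (u*957 + ((198 - 3*(-1)*(-2)) + 72)) = -4141007 - ((I*√542)*957 + ((198 - 3*(-1)*(-2)) + 72)) = -4141007 - (957*I*√542 + ((198 + 3*(-2)) + 72)) = -4141007 - (957*I*√542 + ((198 - 6) + 72)) = -4141007 - (957*I*√542 + (192 + 72)) = -4141007 - (957*I*√542 + 264) = -4141007 - (264 + 957*I*√542) = -4141007 + (-264 - 957*I*√542) = -4141271 - 957*I*√542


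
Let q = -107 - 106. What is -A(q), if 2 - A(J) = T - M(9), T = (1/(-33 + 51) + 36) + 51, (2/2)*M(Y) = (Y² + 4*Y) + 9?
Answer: -737/18 ≈ -40.944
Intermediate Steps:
M(Y) = 9 + Y² + 4*Y (M(Y) = (Y² + 4*Y) + 9 = 9 + Y² + 4*Y)
T = 1567/18 (T = (1/18 + 36) + 51 = 649/18 + 51 = 1567/18 ≈ 87.056)
q = -213
A(J) = 737/18 (A(J) = 2 - (1567/18 - (9 + 9² + 4*9)) = 2 - (1567/18 - (9 + 81 + 36)) = 2 - (1567/18 - 1*126) = 2 - (1567/18 - 126) = 2 - 1*(-701/18) = 2 + 701/18 = 737/18)
-A(q) = -1*737/18 = -737/18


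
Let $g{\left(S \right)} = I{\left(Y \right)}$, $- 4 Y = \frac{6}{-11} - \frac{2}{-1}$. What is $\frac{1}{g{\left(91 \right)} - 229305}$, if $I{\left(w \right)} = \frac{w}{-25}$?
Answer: $- \frac{275}{63058871} \approx -4.361 \cdot 10^{-6}$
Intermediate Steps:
$Y = - \frac{4}{11}$ ($Y = - \frac{\frac{6}{-11} - \frac{2}{-1}}{4} = - \frac{6 \left(- \frac{1}{11}\right) - -2}{4} = - \frac{- \frac{6}{11} + 2}{4} = \left(- \frac{1}{4}\right) \frac{16}{11} = - \frac{4}{11} \approx -0.36364$)
$I{\left(w \right)} = - \frac{w}{25}$ ($I{\left(w \right)} = w \left(- \frac{1}{25}\right) = - \frac{w}{25}$)
$g{\left(S \right)} = \frac{4}{275}$ ($g{\left(S \right)} = \left(- \frac{1}{25}\right) \left(- \frac{4}{11}\right) = \frac{4}{275}$)
$\frac{1}{g{\left(91 \right)} - 229305} = \frac{1}{\frac{4}{275} - 229305} = \frac{1}{- \frac{63058871}{275}} = - \frac{275}{63058871}$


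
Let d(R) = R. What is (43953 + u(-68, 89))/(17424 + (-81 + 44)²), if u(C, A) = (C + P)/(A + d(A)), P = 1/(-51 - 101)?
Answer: 1189182031/508463408 ≈ 2.3388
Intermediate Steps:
P = -1/152 (P = 1/(-152) = -1/152 ≈ -0.0065789)
u(C, A) = (-1/152 + C)/(2*A) (u(C, A) = (C - 1/152)/(A + A) = (-1/152 + C)/((2*A)) = (-1/152 + C)*(1/(2*A)) = (-1/152 + C)/(2*A))
(43953 + u(-68, 89))/(17424 + (-81 + 44)²) = (43953 + (1/304)*(-1 + 152*(-68))/89)/(17424 + (-81 + 44)²) = (43953 + (1/304)*(1/89)*(-1 - 10336))/(17424 + (-37)²) = (43953 + (1/304)*(1/89)*(-10337))/(17424 + 1369) = (43953 - 10337/27056)/18793 = (1189182031/27056)*(1/18793) = 1189182031/508463408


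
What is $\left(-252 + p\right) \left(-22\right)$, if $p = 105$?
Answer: $3234$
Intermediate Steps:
$\left(-252 + p\right) \left(-22\right) = \left(-252 + 105\right) \left(-22\right) = \left(-147\right) \left(-22\right) = 3234$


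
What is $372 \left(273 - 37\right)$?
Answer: $87792$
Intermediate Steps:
$372 \left(273 - 37\right) = 372 \cdot 236 = 87792$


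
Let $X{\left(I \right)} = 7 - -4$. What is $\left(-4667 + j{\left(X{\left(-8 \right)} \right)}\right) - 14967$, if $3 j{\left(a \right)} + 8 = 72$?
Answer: $- \frac{58838}{3} \approx -19613.0$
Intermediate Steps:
$X{\left(I \right)} = 11$ ($X{\left(I \right)} = 7 + 4 = 11$)
$j{\left(a \right)} = \frac{64}{3}$ ($j{\left(a \right)} = - \frac{8}{3} + \frac{1}{3} \cdot 72 = - \frac{8}{3} + 24 = \frac{64}{3}$)
$\left(-4667 + j{\left(X{\left(-8 \right)} \right)}\right) - 14967 = \left(-4667 + \frac{64}{3}\right) - 14967 = - \frac{13937}{3} - 14967 = - \frac{58838}{3}$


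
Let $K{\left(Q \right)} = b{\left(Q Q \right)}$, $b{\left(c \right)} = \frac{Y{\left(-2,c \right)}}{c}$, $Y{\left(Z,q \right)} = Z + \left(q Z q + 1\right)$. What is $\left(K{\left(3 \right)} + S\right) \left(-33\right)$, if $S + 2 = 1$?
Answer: $\frac{1892}{3} \approx 630.67$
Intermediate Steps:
$Y{\left(Z,q \right)} = 1 + Z + Z q^{2}$ ($Y{\left(Z,q \right)} = Z + \left(Z q q + 1\right) = Z + \left(Z q^{2} + 1\right) = Z + \left(1 + Z q^{2}\right) = 1 + Z + Z q^{2}$)
$S = -1$ ($S = -2 + 1 = -1$)
$b{\left(c \right)} = \frac{-1 - 2 c^{2}}{c}$ ($b{\left(c \right)} = \frac{1 - 2 - 2 c^{2}}{c} = \frac{-1 - 2 c^{2}}{c}$)
$K{\left(Q \right)} = - \frac{1}{Q^{2}} - 2 Q^{2}$ ($K{\left(Q \right)} = - \frac{1}{Q Q} - 2 Q Q = - \frac{1}{Q^{2}} - 2 Q^{2}$)
$\left(K{\left(3 \right)} + S\right) \left(-33\right) = \left(\frac{-1 - 2 \cdot 3^{4}}{9} - 1\right) \left(-33\right) = \left(\frac{-1 - 162}{9} - 1\right) \left(-33\right) = \left(\frac{1}{9} \left(-163\right) - 1\right) \left(-33\right) = \left(- \frac{163}{9} - 1\right) \left(-33\right) = \left(- \frac{172}{9}\right) \left(-33\right) = \frac{1892}{3}$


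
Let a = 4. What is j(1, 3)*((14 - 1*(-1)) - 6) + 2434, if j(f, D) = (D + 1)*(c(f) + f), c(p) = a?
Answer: 2614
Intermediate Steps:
c(p) = 4
j(f, D) = (1 + D)*(4 + f) (j(f, D) = (D + 1)*(4 + f) = (1 + D)*(4 + f))
j(1, 3)*((14 - 1*(-1)) - 6) + 2434 = (4 + 1 + 4*3 + 3*1)*((14 - 1*(-1)) - 6) + 2434 = (4 + 1 + 12 + 3)*((14 + 1) - 6) + 2434 = 20*(15 - 6) + 2434 = 20*9 + 2434 = 180 + 2434 = 2614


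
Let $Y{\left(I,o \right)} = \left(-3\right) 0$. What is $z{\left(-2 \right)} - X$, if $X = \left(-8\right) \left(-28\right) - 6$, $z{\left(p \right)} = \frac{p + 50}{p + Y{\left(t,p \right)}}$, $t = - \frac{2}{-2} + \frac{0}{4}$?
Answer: $-242$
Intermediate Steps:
$t = 1$ ($t = \left(-2\right) \left(- \frac{1}{2}\right) + 0 \cdot \frac{1}{4} = 1 + 0 = 1$)
$Y{\left(I,o \right)} = 0$
$z{\left(p \right)} = \frac{50 + p}{p}$ ($z{\left(p \right)} = \frac{p + 50}{p + 0} = \frac{50 + p}{p}$)
$X = 218$ ($X = 224 - 6 = 218$)
$z{\left(-2 \right)} - X = \frac{50 - 2}{-2} - 218 = \left(- \frac{1}{2}\right) 48 - 218 = -24 - 218 = -242$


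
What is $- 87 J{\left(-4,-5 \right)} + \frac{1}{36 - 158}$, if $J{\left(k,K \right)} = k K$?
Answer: $- \frac{212281}{122} \approx -1740.0$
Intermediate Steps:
$J{\left(k,K \right)} = K k$
$- 87 J{\left(-4,-5 \right)} + \frac{1}{36 - 158} = - 87 \left(\left(-5\right) \left(-4\right)\right) + \frac{1}{36 - 158} = \left(-87\right) 20 + \frac{1}{-122} = -1740 - \frac{1}{122} = - \frac{212281}{122}$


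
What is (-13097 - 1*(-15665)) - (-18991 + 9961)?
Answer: 11598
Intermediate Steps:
(-13097 - 1*(-15665)) - (-18991 + 9961) = (-13097 + 15665) - 1*(-9030) = 2568 + 9030 = 11598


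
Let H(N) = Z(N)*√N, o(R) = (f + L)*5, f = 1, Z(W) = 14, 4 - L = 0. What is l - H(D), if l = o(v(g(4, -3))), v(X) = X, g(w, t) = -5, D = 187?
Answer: 25 - 14*√187 ≈ -166.45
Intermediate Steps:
L = 4 (L = 4 - 1*0 = 4 + 0 = 4)
o(R) = 25 (o(R) = (1 + 4)*5 = 5*5 = 25)
H(N) = 14*√N
l = 25
l - H(D) = 25 - 14*√187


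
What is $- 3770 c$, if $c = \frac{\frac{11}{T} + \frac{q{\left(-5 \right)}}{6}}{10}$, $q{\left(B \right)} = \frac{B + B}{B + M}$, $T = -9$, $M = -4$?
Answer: $\frac{10556}{27} \approx 390.96$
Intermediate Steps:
$q{\left(B \right)} = \frac{2 B}{-4 + B}$ ($q{\left(B \right)} = \frac{B + B}{B - 4} = \frac{2 B}{-4 + B}$)
$c = - \frac{14}{135}$ ($c = \frac{\frac{11}{-9} + \frac{2 \left(-5\right) \frac{1}{-4 - 5}}{6}}{10} = \left(11 \left(- \frac{1}{9}\right) + 2 \left(-5\right) \frac{1}{-9} \cdot \frac{1}{6}\right) \frac{1}{10} = \left(- \frac{11}{9} + 2 \left(-5\right) \left(- \frac{1}{9}\right) \frac{1}{6}\right) \frac{1}{10} = \left(- \frac{11}{9} + \frac{10}{9} \cdot \frac{1}{6}\right) \frac{1}{10} = \left(- \frac{11}{9} + \frac{5}{27}\right) \frac{1}{10} = \left(- \frac{28}{27}\right) \frac{1}{10} = - \frac{14}{135} \approx -0.1037$)
$- 3770 c = \left(-3770\right) \left(- \frac{14}{135}\right) = \frac{10556}{27}$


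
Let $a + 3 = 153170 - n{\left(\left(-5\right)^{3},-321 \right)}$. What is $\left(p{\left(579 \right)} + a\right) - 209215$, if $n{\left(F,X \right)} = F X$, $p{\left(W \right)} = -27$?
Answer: $-96200$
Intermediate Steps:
$a = 113042$ ($a = -3 + \left(153170 - \left(-5\right)^{3} \left(-321\right)\right) = -3 + \left(153170 - \left(-125\right) \left(-321\right)\right) = -3 + \left(153170 - 40125\right) = -3 + 113045 = 113042$)
$\left(p{\left(579 \right)} + a\right) - 209215 = \left(-27 + 113042\right) - 209215 = 113015 - 209215 = -96200$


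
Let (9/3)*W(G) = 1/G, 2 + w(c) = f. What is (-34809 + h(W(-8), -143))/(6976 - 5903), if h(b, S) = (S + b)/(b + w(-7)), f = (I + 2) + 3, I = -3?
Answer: -848/29 ≈ -29.241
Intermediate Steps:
f = 2 (f = (-3 + 2) + 3 = -1 + 3 = 2)
w(c) = 0 (w(c) = -2 + 2 = 0)
W(G) = 1/(3*G)
h(b, S) = (S + b)/b (h(b, S) = (S + b)/(b + 0) = (S + b)/b)
(-34809 + h(W(-8), -143))/(6976 - 5903) = (-34809 + (-143 + (1/3)/(-8))/(((1/3)/(-8))))/(6976 - 5903) = (-34809 + (-143 + (1/3)*(-1/8))/(((1/3)*(-1/8))))/1073 = (-34809 + (-143 - 1/24)/(-1/24))*(1/1073) = (-34809 - 24*(-3433/24))*(1/1073) = (-34809 + 3433)*(1/1073) = -31376*1/1073 = -848/29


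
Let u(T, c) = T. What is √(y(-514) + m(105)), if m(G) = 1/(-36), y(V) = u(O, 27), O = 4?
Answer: √143/6 ≈ 1.9930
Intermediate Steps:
y(V) = 4
m(G) = -1/36
√(y(-514) + m(105)) = √(4 - 1/36) = √(143/36) = √143/6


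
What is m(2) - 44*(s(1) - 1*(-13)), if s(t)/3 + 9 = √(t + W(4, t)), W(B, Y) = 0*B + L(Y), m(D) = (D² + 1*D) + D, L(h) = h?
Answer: 624 - 132*√2 ≈ 437.32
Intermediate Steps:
m(D) = D² + 2*D (m(D) = (D² + D) + D = (D + D²) + D = D² + 2*D)
W(B, Y) = Y (W(B, Y) = 0*B + Y = 0 + Y = Y)
s(t) = -27 + 3*√2*√t (s(t) = -27 + 3*√(t + t) = -27 + 3*√(2*t) = -27 + 3*(√2*√t) = -27 + 3*√2*√t)
m(2) - 44*(s(1) - 1*(-13)) = 2*(2 + 2) - 44*((-27 + 3*√2*√1) - 1*(-13)) = 2*4 - 44*((-27 + 3*√2*1) + 13) = 8 - 44*((-27 + 3*√2) + 13) = 8 - 44*(-14 + 3*√2) = 8 + (616 - 132*√2) = 624 - 132*√2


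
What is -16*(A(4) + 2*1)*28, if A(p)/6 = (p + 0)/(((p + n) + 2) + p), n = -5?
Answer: -15232/5 ≈ -3046.4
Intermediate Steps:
A(p) = 6*p/(-3 + 2*p) (A(p) = 6*((p + 0)/(((p - 5) + 2) + p)) = 6*(p/(((-5 + p) + 2) + p)) = 6*(p/((-3 + p) + p)) = 6*(p/(-3 + 2*p)) = 6*p/(-3 + 2*p))
-16*(A(4) + 2*1)*28 = -16*(6*4/(-3 + 2*4) + 2*1)*28 = -16*(6*4/(-3 + 8) + 2)*28 = -16*(6*4/5 + 2)*28 = -16*(6*4*(⅕) + 2)*28 = -16*(24/5 + 2)*28 = -16*34/5*28 = -544/5*28 = -15232/5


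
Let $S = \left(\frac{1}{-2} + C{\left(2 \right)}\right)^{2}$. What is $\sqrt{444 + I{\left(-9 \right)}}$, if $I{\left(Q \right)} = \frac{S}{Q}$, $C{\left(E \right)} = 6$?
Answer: $\frac{\sqrt{15863}}{6} \approx 20.991$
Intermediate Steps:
$S = \frac{121}{4}$ ($S = \left(\frac{1}{-2} + 6\right)^{2} = \left(- \frac{1}{2} + 6\right)^{2} = \left(\frac{11}{2}\right)^{2} = \frac{121}{4} \approx 30.25$)
$I{\left(Q \right)} = \frac{121}{4 Q}$
$\sqrt{444 + I{\left(-9 \right)}} = \sqrt{444 + \frac{121}{4 \left(-9\right)}} = \sqrt{444 + \frac{121}{4} \left(- \frac{1}{9}\right)} = \sqrt{444 - \frac{121}{36}} = \sqrt{\frac{15863}{36}} = \frac{\sqrt{15863}}{6}$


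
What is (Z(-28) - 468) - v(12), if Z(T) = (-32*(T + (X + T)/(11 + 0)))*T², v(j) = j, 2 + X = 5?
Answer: 8349024/11 ≈ 7.5900e+5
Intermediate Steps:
X = 3 (X = -2 + 5 = 3)
Z(T) = T²*(-96/11 - 384*T/11) (Z(T) = (-32*(T + (3 + T)/(11 + 0)))*T² = (-32*(T + (3 + T)/11))*T² = (-32*(T + (3 + T)*(1/11)))*T² = (-32*(T + (3/11 + T/11)))*T² = (-32*(3/11 + 12*T/11))*T² = (-96/11 - 384*T/11)*T² = T²*(-96/11 - 384*T/11))
(Z(-28) - 468) - v(12) = ((96/11)*(-28)²*(-1 - 4*(-28)) - 468) - 1*12 = ((96/11)*784*(-1 + 112) - 468) - 12 = ((96/11)*784*111 - 468) - 12 = (8354304/11 - 468) - 12 = 8349156/11 - 12 = 8349024/11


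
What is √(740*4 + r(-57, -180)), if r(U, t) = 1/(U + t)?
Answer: 13*√983787/237 ≈ 54.406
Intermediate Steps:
√(740*4 + r(-57, -180)) = √(740*4 + 1/(-57 - 180)) = √(2960 + 1/(-237)) = √(2960 - 1/237) = √(701519/237) = 13*√983787/237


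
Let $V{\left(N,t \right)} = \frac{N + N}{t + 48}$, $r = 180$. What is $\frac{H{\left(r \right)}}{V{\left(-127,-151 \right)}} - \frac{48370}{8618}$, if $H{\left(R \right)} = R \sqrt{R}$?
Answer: $- \frac{24185}{4309} + \frac{55620 \sqrt{5}}{127} \approx 973.68$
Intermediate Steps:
$V{\left(N,t \right)} = \frac{2 N}{48 + t}$
$H{\left(R \right)} = R^{\frac{3}{2}}$
$\frac{H{\left(r \right)}}{V{\left(-127,-151 \right)}} - \frac{48370}{8618} = \frac{180^{\frac{3}{2}}}{2 \left(-127\right) \frac{1}{48 - 151}} - \frac{48370}{8618} = \frac{1080 \sqrt{5}}{2 \left(-127\right) \frac{1}{-103}} - \frac{24185}{4309} = \frac{1080 \sqrt{5}}{2 \left(-127\right) \left(- \frac{1}{103}\right)} - \frac{24185}{4309} = \frac{1080 \sqrt{5}}{\frac{254}{103}} - \frac{24185}{4309} = 1080 \sqrt{5} \cdot \frac{103}{254} - \frac{24185}{4309} = \frac{55620 \sqrt{5}}{127} - \frac{24185}{4309} = - \frac{24185}{4309} + \frac{55620 \sqrt{5}}{127}$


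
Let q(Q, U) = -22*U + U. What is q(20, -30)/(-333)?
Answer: -70/37 ≈ -1.8919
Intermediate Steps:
q(Q, U) = -21*U
q(20, -30)/(-333) = -21*(-30)/(-333) = 630*(-1/333) = -70/37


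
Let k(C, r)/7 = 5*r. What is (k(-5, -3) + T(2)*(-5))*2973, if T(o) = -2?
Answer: -282435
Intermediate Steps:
k(C, r) = 35*r (k(C, r) = 7*(5*r) = 35*r)
(k(-5, -3) + T(2)*(-5))*2973 = (35*(-3) - 2*(-5))*2973 = (-105 + 10)*2973 = -95*2973 = -282435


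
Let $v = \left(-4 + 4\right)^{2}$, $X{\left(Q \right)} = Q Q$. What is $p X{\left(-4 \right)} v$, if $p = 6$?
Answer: $0$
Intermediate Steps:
$X{\left(Q \right)} = Q^{2}$
$v = 0$ ($v = 0^{2} = 0$)
$p X{\left(-4 \right)} v = 6 \left(-4\right)^{2} \cdot 0 = 6 \cdot 16 \cdot 0 = 96 \cdot 0 = 0$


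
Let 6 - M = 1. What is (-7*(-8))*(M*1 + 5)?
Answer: 560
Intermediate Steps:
M = 5 (M = 6 - 1*1 = 6 - 1 = 5)
(-7*(-8))*(M*1 + 5) = (-7*(-8))*(5*1 + 5) = 56*(5 + 5) = 56*10 = 560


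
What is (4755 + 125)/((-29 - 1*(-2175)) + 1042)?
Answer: 1220/797 ≈ 1.5307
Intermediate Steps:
(4755 + 125)/((-29 - 1*(-2175)) + 1042) = 4880/((-29 + 2175) + 1042) = 4880/(2146 + 1042) = 4880/3188 = 4880*(1/3188) = 1220/797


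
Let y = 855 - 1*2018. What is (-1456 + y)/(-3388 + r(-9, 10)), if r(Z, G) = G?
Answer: 873/1126 ≈ 0.77531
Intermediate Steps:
y = -1163 (y = 855 - 2018 = -1163)
(-1456 + y)/(-3388 + r(-9, 10)) = (-1456 - 1163)/(-3388 + 10) = -2619/(-3378) = -2619*(-1/3378) = 873/1126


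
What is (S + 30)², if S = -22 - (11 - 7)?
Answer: 16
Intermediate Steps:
S = -26 (S = -22 - 1*4 = -22 - 4 = -26)
(S + 30)² = (-26 + 30)² = 4² = 16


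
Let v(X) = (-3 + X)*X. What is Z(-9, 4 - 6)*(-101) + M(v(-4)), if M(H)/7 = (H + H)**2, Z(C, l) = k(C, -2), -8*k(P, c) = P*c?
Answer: 88717/4 ≈ 22179.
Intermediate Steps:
v(X) = X*(-3 + X)
k(P, c) = -P*c/8
Z(C, l) = C/4 (Z(C, l) = -1/8*C*(-2) = C/4)
M(H) = 28*H**2 (M(H) = 7*(H + H)**2 = 7*(2*H)**2 = 7*(4*H**2) = 28*H**2)
Z(-9, 4 - 6)*(-101) + M(v(-4)) = ((1/4)*(-9))*(-101) + 28*(-4*(-3 - 4))**2 = -9/4*(-101) + 28*(-4*(-7))**2 = 909/4 + 28*28**2 = 909/4 + 28*784 = 909/4 + 21952 = 88717/4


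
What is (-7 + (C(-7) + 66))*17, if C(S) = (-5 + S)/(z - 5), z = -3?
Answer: 2057/2 ≈ 1028.5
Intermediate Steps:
C(S) = 5/8 - S/8 (C(S) = (-5 + S)/(-3 - 5) = (-5 + S)/(-8) = (-5 + S)*(-⅛) = 5/8 - S/8)
(-7 + (C(-7) + 66))*17 = (-7 + ((5/8 - ⅛*(-7)) + 66))*17 = (-7 + ((5/8 + 7/8) + 66))*17 = (-7 + (3/2 + 66))*17 = (-7 + 135/2)*17 = (121/2)*17 = 2057/2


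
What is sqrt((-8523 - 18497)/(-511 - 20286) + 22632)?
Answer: 2*sqrt(49945133393)/2971 ≈ 150.44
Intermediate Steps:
sqrt((-8523 - 18497)/(-511 - 20286) + 22632) = sqrt(-27020/(-20797) + 22632) = sqrt(-27020*(-1/20797) + 22632) = sqrt(3860/2971 + 22632) = sqrt(67243532/2971) = 2*sqrt(49945133393)/2971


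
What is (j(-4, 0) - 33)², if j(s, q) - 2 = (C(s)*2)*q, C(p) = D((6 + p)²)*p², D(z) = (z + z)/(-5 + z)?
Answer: 961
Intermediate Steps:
D(z) = 2*z/(-5 + z) (D(z) = (2*z)/(-5 + z) = 2*z/(-5 + z))
C(p) = 2*p²*(6 + p)²/(-5 + (6 + p)²) (C(p) = (2*(6 + p)²/(-5 + (6 + p)²))*p² = 2*p²*(6 + p)²/(-5 + (6 + p)²))
j(s, q) = 2 + 4*q*s²*(6 + s)²/(-5 + (6 + s)²) (j(s, q) = 2 + ((2*s²*(6 + s)²/(-5 + (6 + s)²))*2)*q = 2 + (4*s²*(6 + s)²/(-5 + (6 + s)²))*q = 2 + 4*q*s²*(6 + s)²/(-5 + (6 + s)²))
(j(-4, 0) - 33)² = (2*(-5 + (6 - 4)² + 2*0*(-4)²*(6 - 4)²)/(-5 + (6 - 4)²) - 33)² = (2*(-5 + 2² + 2*0*16*2²)/(-5 + 2²) - 33)² = (2*(-5 + 4 + 2*0*16*4)/(-5 + 4) - 33)² = (2*(-5 + 4 + 0)/(-1) - 33)² = (2*(-1)*(-1) - 33)² = (2 - 33)² = (-31)² = 961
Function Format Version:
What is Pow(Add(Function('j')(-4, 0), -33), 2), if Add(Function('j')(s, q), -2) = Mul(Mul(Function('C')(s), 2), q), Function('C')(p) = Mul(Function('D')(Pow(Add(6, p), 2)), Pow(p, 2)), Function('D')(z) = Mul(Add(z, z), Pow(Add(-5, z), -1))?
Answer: 961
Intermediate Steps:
Function('D')(z) = Mul(2, z, Pow(Add(-5, z), -1)) (Function('D')(z) = Mul(Mul(2, z), Pow(Add(-5, z), -1)) = Mul(2, z, Pow(Add(-5, z), -1)))
Function('C')(p) = Mul(2, Pow(p, 2), Pow(Add(-5, Pow(Add(6, p), 2)), -1), Pow(Add(6, p), 2)) (Function('C')(p) = Mul(Mul(2, Pow(Add(6, p), 2), Pow(Add(-5, Pow(Add(6, p), 2)), -1)), Pow(p, 2)) = Mul(Mul(2, Pow(Add(-5, Pow(Add(6, p), 2)), -1), Pow(Add(6, p), 2)), Pow(p, 2)) = Mul(2, Pow(p, 2), Pow(Add(-5, Pow(Add(6, p), 2)), -1), Pow(Add(6, p), 2)))
Function('j')(s, q) = Add(2, Mul(4, q, Pow(s, 2), Pow(Add(-5, Pow(Add(6, s), 2)), -1), Pow(Add(6, s), 2))) (Function('j')(s, q) = Add(2, Mul(Mul(Mul(2, Pow(s, 2), Pow(Add(-5, Pow(Add(6, s), 2)), -1), Pow(Add(6, s), 2)), 2), q)) = Add(2, Mul(Mul(4, Pow(s, 2), Pow(Add(-5, Pow(Add(6, s), 2)), -1), Pow(Add(6, s), 2)), q)) = Add(2, Mul(4, q, Pow(s, 2), Pow(Add(-5, Pow(Add(6, s), 2)), -1), Pow(Add(6, s), 2))))
Pow(Add(Function('j')(-4, 0), -33), 2) = Pow(Add(Mul(2, Pow(Add(-5, Pow(Add(6, -4), 2)), -1), Add(-5, Pow(Add(6, -4), 2), Mul(2, 0, Pow(-4, 2), Pow(Add(6, -4), 2)))), -33), 2) = Pow(Add(Mul(2, Pow(Add(-5, Pow(2, 2)), -1), Add(-5, Pow(2, 2), Mul(2, 0, 16, Pow(2, 2)))), -33), 2) = Pow(Add(Mul(2, Pow(Add(-5, 4), -1), Add(-5, 4, Mul(2, 0, 16, 4))), -33), 2) = Pow(Add(Mul(2, Pow(-1, -1), Add(-5, 4, 0)), -33), 2) = Pow(Add(Mul(2, -1, -1), -33), 2) = Pow(Add(2, -33), 2) = Pow(-31, 2) = 961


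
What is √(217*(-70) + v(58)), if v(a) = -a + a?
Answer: 7*I*√310 ≈ 123.25*I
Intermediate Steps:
v(a) = 0
√(217*(-70) + v(58)) = √(217*(-70) + 0) = √(-15190 + 0) = √(-15190) = 7*I*√310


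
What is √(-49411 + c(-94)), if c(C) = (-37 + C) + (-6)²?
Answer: I*√49506 ≈ 222.5*I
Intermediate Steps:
c(C) = -1 + C (c(C) = (-37 + C) + 36 = -1 + C)
√(-49411 + c(-94)) = √(-49411 + (-1 - 94)) = √(-49411 - 95) = √(-49506) = I*√49506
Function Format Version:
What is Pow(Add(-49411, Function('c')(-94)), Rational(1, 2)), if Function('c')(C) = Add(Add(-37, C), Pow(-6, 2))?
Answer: Mul(I, Pow(49506, Rational(1, 2))) ≈ Mul(222.50, I)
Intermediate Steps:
Function('c')(C) = Add(-1, C) (Function('c')(C) = Add(Add(-37, C), 36) = Add(-1, C))
Pow(Add(-49411, Function('c')(-94)), Rational(1, 2)) = Pow(Add(-49411, Add(-1, -94)), Rational(1, 2)) = Pow(Add(-49411, -95), Rational(1, 2)) = Pow(-49506, Rational(1, 2)) = Mul(I, Pow(49506, Rational(1, 2)))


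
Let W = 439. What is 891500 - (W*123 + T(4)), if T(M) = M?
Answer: 837499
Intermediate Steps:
891500 - (W*123 + T(4)) = 891500 - (439*123 + 4) = 891500 - (53997 + 4) = 891500 - 1*54001 = 891500 - 54001 = 837499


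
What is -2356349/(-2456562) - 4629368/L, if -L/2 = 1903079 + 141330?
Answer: 10503505859149/5022217461858 ≈ 2.0914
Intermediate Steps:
L = -4088818 (L = -2*(1903079 + 141330) = -2*2044409 = -4088818)
-2356349/(-2456562) - 4629368/L = -2356349/(-2456562) - 4629368/(-4088818) = -2356349*(-1/2456562) - 4629368*(-1/4088818) = 2356349/2456562 + 2314684/2044409 = 10503505859149/5022217461858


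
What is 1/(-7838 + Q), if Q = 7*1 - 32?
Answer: -1/7863 ≈ -0.00012718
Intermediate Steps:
Q = -25 (Q = 7 - 32 = -25)
1/(-7838 + Q) = 1/(-7838 - 25) = 1/(-7863) = -1/7863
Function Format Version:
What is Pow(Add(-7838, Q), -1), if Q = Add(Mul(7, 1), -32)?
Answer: Rational(-1, 7863) ≈ -0.00012718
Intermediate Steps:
Q = -25 (Q = Add(7, -32) = -25)
Pow(Add(-7838, Q), -1) = Pow(Add(-7838, -25), -1) = Pow(-7863, -1) = Rational(-1, 7863)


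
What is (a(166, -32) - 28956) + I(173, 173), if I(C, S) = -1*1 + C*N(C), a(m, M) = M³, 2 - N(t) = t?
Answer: -91308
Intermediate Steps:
N(t) = 2 - t
I(C, S) = -1 + C*(2 - C) (I(C, S) = -1*1 + C*(2 - C) = -1 + C*(2 - C))
(a(166, -32) - 28956) + I(173, 173) = ((-32)³ - 28956) + (-1 - 1*173*(-2 + 173)) = (-32768 - 28956) + (-1 - 1*173*171) = -61724 + (-1 - 29583) = -61724 - 29584 = -91308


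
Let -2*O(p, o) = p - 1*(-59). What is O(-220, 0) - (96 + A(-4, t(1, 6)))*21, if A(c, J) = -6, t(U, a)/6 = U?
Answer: -3619/2 ≈ -1809.5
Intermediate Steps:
t(U, a) = 6*U
O(p, o) = -59/2 - p/2 (O(p, o) = -(p - 1*(-59))/2 = -(p + 59)/2 = -(59 + p)/2 = -59/2 - p/2)
O(-220, 0) - (96 + A(-4, t(1, 6)))*21 = (-59/2 - 1/2*(-220)) - (96 - 6)*21 = (-59/2 + 110) - 90*21 = 161/2 - 1*1890 = 161/2 - 1890 = -3619/2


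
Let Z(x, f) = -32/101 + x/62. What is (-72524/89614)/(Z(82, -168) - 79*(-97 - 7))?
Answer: -113536322/1152769628115 ≈ -9.8490e-5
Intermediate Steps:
Z(x, f) = -32/101 + x/62 (Z(x, f) = -32*1/101 + x*(1/62) = -32/101 + x/62)
(-72524/89614)/(Z(82, -168) - 79*(-97 - 7)) = (-72524/89614)/((-32/101 + (1/62)*82) - 79*(-97 - 7)) = (-72524*1/89614)/((-32/101 + 41/31) - 79*(-104)) = -36262/(44807*(3149/3131 + 8216)) = -36262/(44807*25727445/3131) = -36262/44807*3131/25727445 = -113536322/1152769628115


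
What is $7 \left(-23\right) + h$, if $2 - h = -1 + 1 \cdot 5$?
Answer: $-163$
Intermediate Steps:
$h = -2$ ($h = 2 - \left(-1 + 1 \cdot 5\right) = 2 - \left(-1 + 5\right) = 2 - 4 = -2$)
$7 \left(-23\right) + h = 7 \left(-23\right) - 2 = -161 - 2 = -163$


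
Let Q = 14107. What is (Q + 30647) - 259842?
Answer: -215088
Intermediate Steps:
(Q + 30647) - 259842 = (14107 + 30647) - 259842 = 44754 - 259842 = -215088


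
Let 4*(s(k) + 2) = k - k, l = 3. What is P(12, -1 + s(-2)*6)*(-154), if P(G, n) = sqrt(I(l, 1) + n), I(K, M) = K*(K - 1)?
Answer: -154*I*sqrt(7) ≈ -407.45*I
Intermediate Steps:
I(K, M) = K*(-1 + K)
s(k) = -2 (s(k) = -2 + (k - k)/4 = -2 + (1/4)*0 = -2 + 0 = -2)
P(G, n) = sqrt(6 + n) (P(G, n) = sqrt(3*(-1 + 3) + n) = sqrt(3*2 + n) = sqrt(6 + n))
P(12, -1 + s(-2)*6)*(-154) = sqrt(6 + (-1 - 2*6))*(-154) = sqrt(6 + (-1 - 12))*(-154) = sqrt(6 - 13)*(-154) = sqrt(-7)*(-154) = (I*sqrt(7))*(-154) = -154*I*sqrt(7)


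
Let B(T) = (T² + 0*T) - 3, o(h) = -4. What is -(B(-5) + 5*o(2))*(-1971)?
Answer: 3942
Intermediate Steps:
B(T) = -3 + T² (B(T) = (T² + 0) - 3 = T² - 3 = -3 + T²)
-(B(-5) + 5*o(2))*(-1971) = -((-3 + (-5)²) + 5*(-4))*(-1971) = -((-3 + 25) - 20)*(-1971) = -(22 - 20)*(-1971) = -2*(-1971) = -1*(-3942) = 3942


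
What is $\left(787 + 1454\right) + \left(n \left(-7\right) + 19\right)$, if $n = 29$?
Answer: $2057$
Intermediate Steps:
$\left(787 + 1454\right) + \left(n \left(-7\right) + 19\right) = \left(787 + 1454\right) + \left(29 \left(-7\right) + 19\right) = 2241 + \left(-203 + 19\right) = 2241 - 184 = 2057$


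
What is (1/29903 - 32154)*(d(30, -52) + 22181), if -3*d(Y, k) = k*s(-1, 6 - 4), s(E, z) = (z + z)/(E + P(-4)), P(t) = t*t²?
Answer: -319890441493639/448545 ≈ -7.1317e+8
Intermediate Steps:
P(t) = t³
s(E, z) = 2*z/(-64 + E) (s(E, z) = (z + z)/(E + (-4)³) = (2*z)/(E - 64) = (2*z)/(-64 + E) = 2*z/(-64 + E))
d(Y, k) = 4*k/195 (d(Y, k) = -k*2*(6 - 4)/(-64 - 1)/3 = -k*2*2/(-65)/3 = -k*2*2*(-1/65)/3 = -k*(-4)/(3*65) = -(-4)*k/195 = 4*k/195)
(1/29903 - 32154)*(d(30, -52) + 22181) = (1/29903 - 32154)*((4/195)*(-52) + 22181) = (1/29903 - 32154)*(-16/15 + 22181) = -961501061/29903*332699/15 = -319890441493639/448545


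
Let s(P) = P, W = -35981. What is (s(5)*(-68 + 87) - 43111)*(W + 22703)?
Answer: 571166448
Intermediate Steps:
(s(5)*(-68 + 87) - 43111)*(W + 22703) = (5*(-68 + 87) - 43111)*(-35981 + 22703) = (5*19 - 43111)*(-13278) = (95 - 43111)*(-13278) = -43016*(-13278) = 571166448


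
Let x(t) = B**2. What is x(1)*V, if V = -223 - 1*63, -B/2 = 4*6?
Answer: -658944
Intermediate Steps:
B = -48 (B = -8*6 = -2*24 = -48)
V = -286 (V = -223 - 63 = -286)
x(t) = 2304 (x(t) = (-48)**2 = 2304)
x(1)*V = 2304*(-286) = -658944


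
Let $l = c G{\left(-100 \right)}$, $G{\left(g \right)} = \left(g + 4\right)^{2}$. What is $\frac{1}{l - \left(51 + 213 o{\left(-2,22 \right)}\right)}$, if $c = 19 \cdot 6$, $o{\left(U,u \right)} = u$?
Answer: $\frac{1}{1045887} \approx 9.5613 \cdot 10^{-7}$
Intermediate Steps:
$G{\left(g \right)} = \left(4 + g\right)^{2}$
$c = 114$
$l = 1050624$ ($l = 114 \left(4 - 100\right)^{2} = 114 \left(-96\right)^{2} = 114 \cdot 9216 = 1050624$)
$\frac{1}{l - \left(51 + 213 o{\left(-2,22 \right)}\right)} = \frac{1}{1050624 + \left(\left(-161 + 110\right) - 4686\right)} = \frac{1}{1050624 - 4737} = \frac{1}{1045887}$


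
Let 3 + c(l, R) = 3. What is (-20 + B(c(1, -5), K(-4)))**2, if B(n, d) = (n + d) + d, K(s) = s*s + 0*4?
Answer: 144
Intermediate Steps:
c(l, R) = 0 (c(l, R) = -3 + 3 = 0)
K(s) = s**2 (K(s) = s**2 + 0 = s**2)
B(n, d) = n + 2*d (B(n, d) = (d + n) + d = n + 2*d)
(-20 + B(c(1, -5), K(-4)))**2 = (-20 + (0 + 2*(-4)**2))**2 = (-20 + (0 + 2*16))**2 = (-20 + (0 + 32))**2 = (-20 + 32)**2 = 12**2 = 144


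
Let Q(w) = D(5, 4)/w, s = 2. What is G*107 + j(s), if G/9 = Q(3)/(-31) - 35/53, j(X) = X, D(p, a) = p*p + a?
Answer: -1534946/1643 ≈ -934.23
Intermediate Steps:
D(p, a) = a + p² (D(p, a) = p² + a = a + p²)
Q(w) = 29/w (Q(w) = (4 + 5²)/w = (4 + 25)/w = 29/w)
G = -14376/1643 (G = 9*((29/3)/(-31) - 35/53) = 9*((29*(⅓))*(-1/31) - 35*1/53) = 9*((29/3)*(-1/31) - 35/53) = 9*(-29/93 - 35/53) = 9*(-4792/4929) = -14376/1643 ≈ -8.7498)
G*107 + j(s) = -14376/1643*107 + 2 = -1538232/1643 + 2 = -1534946/1643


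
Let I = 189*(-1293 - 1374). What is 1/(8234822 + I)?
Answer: 1/7730759 ≈ 1.2935e-7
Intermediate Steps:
I = -504063 (I = 189*(-2667) = -504063)
1/(8234822 + I) = 1/(8234822 - 504063) = 1/7730759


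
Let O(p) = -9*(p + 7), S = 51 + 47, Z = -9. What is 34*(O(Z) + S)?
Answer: 3944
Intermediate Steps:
S = 98
O(p) = -63 - 9*p (O(p) = -9*(7 + p) = -63 - 9*p)
34*(O(Z) + S) = 34*((-63 - 9*(-9)) + 98) = 34*((-63 + 81) + 98) = 34*(18 + 98) = 34*116 = 3944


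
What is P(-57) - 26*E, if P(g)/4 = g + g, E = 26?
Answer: -1132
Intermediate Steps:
P(g) = 8*g (P(g) = 4*(g + g) = 4*(2*g) = 8*g)
P(-57) - 26*E = 8*(-57) - 26*26 = -456 - 1*676 = -456 - 676 = -1132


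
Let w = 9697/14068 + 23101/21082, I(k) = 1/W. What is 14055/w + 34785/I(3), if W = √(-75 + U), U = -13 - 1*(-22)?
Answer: 2084227025340/264708511 + 34785*I*√66 ≈ 7873.7 + 2.8259e+5*I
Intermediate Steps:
U = 9 (U = -13 + 22 = 9)
W = I*√66 (W = √(-75 + 9) = √(-66) = I*√66 ≈ 8.124*I)
I(k) = -I*√66/66 (I(k) = 1/(I*√66) = -I*√66/66)
w = 264708511/148290788 (w = 9697*(1/14068) + 23101*(1/21082) = 9697/14068 + 23101/21082 = 264708511/148290788 ≈ 1.7851)
14055/w + 34785/I(3) = 14055/(264708511/148290788) + 34785/((-I*√66/66)) = 14055*(148290788/264708511) + 34785*(I*√66) = 2084227025340/264708511 + 34785*I*√66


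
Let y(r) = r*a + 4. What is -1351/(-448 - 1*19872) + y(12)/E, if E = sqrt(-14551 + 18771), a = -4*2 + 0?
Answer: 1351/20320 - 46*sqrt(1055)/1055 ≈ -1.3497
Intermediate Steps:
a = -8 (a = -8 + 0 = -8)
E = 2*sqrt(1055) (E = sqrt(4220) = 2*sqrt(1055) ≈ 64.962)
y(r) = 4 - 8*r (y(r) = r*(-8) + 4 = -8*r + 4 = 4 - 8*r)
-1351/(-448 - 1*19872) + y(12)/E = -1351/(-448 - 1*19872) + (4 - 8*12)/((2*sqrt(1055))) = -1351/(-448 - 19872) + (4 - 96)*(sqrt(1055)/2110) = -1351/(-20320) - 46*sqrt(1055)/1055 = -1351*(-1/20320) - 46*sqrt(1055)/1055 = 1351/20320 - 46*sqrt(1055)/1055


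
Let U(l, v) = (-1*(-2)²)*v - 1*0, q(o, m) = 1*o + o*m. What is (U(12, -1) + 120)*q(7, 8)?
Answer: 7812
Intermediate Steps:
q(o, m) = o + m*o
U(l, v) = -4*v (U(l, v) = (-1*4)*v + 0 = -4*v + 0 = -4*v)
(U(12, -1) + 120)*q(7, 8) = (-4*(-1) + 120)*(7*(1 + 8)) = (4 + 120)*(7*9) = 124*63 = 7812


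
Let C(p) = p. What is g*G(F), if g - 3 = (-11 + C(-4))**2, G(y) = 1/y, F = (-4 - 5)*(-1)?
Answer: 76/3 ≈ 25.333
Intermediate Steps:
F = 9 (F = -9*(-1) = 9)
g = 228 (g = 3 + (-11 - 4)**2 = 3 + (-15)**2 = 3 + 225 = 228)
g*G(F) = 228/9 = 228*(1/9) = 76/3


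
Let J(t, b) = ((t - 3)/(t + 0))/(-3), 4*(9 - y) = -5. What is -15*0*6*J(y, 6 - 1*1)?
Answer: 0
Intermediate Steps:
y = 41/4 (y = 9 - ¼*(-5) = 9 + 5/4 = 41/4 ≈ 10.250)
J(t, b) = -(-3 + t)/(3*t) (J(t, b) = ((-3 + t)/t)*(-⅓) = -(-3 + t)/(3*t))
-15*0*6*J(y, 6 - 1*1) = -15*0*6*(3 - 1*41/4)/(3*(41/4)) = -0*(⅓)*(4/41)*(3 - 41/4) = -0*(⅓)*(4/41)*(-29/4) = -0*(-29)/123 = -15*0 = 0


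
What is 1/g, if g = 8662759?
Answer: 1/8662759 ≈ 1.1544e-7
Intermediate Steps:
1/g = 1/8662759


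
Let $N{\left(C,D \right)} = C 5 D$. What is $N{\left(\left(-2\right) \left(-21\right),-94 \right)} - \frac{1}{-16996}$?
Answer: $- \frac{335501039}{16996} \approx -19740.0$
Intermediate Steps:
$N{\left(C,D \right)} = 5 C D$
$N{\left(\left(-2\right) \left(-21\right),-94 \right)} - \frac{1}{-16996} = 5 \left(\left(-2\right) \left(-21\right)\right) \left(-94\right) - \frac{1}{-16996} = 5 \cdot 42 \left(-94\right) - - \frac{1}{16996} = -19740 + \frac{1}{16996} = - \frac{335501039}{16996}$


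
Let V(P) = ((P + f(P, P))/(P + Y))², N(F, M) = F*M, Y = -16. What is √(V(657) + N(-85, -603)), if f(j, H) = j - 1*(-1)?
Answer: 16*√82271230/641 ≈ 226.41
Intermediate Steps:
f(j, H) = 1 + j (f(j, H) = j + 1 = 1 + j)
V(P) = (1 + 2*P)²/(-16 + P)² (V(P) = ((P + (1 + P))/(P - 16))² = ((1 + 2*P)/(-16 + P))² = (1 + 2*P)²/(-16 + P)²)
√(V(657) + N(-85, -603)) = √((1 + 2*657)²/(-16 + 657)² - 85*(-603)) = √((1 + 1314)²/641² + 51255) = √(1315²*(1/410881) + 51255) = √(1729225*(1/410881) + 51255) = √(1729225/410881 + 51255) = √(21061434880/410881) = 16*√82271230/641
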